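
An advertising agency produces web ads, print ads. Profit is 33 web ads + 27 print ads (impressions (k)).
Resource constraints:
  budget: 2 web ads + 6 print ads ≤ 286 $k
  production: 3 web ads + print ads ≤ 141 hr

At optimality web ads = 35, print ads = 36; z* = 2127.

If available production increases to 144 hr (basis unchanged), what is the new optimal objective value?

Check each constraint at x*: budget 286/286 (tight); production 141/141 (tight).
From A_Bᵀ y = c: 2·y_budget + 3·y_production = 33; 6·y_budget + 1·y_production = 27.
This yields shadow prices y_budget = 3, y_production = 9.
Δz = y_production·Δb = 9 × (3) = 27, so new z* = 2127 + 27 = 2154.

2154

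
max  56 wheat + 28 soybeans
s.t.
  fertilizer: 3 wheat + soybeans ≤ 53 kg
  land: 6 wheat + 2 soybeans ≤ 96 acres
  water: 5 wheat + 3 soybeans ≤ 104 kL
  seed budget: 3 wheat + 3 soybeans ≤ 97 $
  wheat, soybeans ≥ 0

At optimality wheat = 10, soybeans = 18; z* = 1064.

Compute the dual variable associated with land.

3.5

Check each constraint at x*: fertilizer 48/53 (slack 5); land 96/96 (tight); water 104/104 (tight); seed budget 84/97 (slack 13).
Since fertilizer, seed budget are not tight, their duals are 0.
The binding rows give the dual system: 6·y_land + 5·y_water = 56 and 2·y_land + 3·y_water = 28.
Solving: y_land = 3.5, y_water = 7.
Shadow price of land = 3.5.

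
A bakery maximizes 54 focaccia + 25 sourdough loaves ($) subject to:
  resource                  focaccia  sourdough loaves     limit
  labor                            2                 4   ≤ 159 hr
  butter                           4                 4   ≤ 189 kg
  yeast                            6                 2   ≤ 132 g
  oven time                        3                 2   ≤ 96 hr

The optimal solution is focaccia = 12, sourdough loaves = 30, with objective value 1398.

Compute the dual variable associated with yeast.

5.5

At the optimum: labor uses 144 of 159 (slack = 15); butter uses 168 of 189 (slack = 21); yeast uses 132 of 132 (binding); oven time uses 96 of 96 (binding).
Since labor, butter are not tight, their duals are 0.
Dual feasibility on the basic columns requires 6·y_yeast + 3·y_oven time = 54, 2·y_yeast + 2·y_oven time = 25.
This yields shadow prices y_yeast = 5.5, y_oven time = 7.
Shadow price of yeast = 5.5.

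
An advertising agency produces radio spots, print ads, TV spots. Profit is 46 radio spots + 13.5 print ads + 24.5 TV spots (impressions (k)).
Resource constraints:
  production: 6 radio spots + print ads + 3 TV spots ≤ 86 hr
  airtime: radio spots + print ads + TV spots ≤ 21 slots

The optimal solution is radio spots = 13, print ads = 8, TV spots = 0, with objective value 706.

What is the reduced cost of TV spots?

-2

Check each constraint at x*: production 86/86 (tight); airtime 21/21 (tight).
Dual feasibility on the basic columns requires 6·y_production + 1·y_airtime = 46, 1·y_production + 1·y_airtime = 13.5.
→ y_production = 6.5 and y_airtime = 7.
Reduced cost of TV spots: c₃ − yᵀa₃ = 24.5 − (6.5·3 + 7·1) = 24.5 − 26.5 = -2.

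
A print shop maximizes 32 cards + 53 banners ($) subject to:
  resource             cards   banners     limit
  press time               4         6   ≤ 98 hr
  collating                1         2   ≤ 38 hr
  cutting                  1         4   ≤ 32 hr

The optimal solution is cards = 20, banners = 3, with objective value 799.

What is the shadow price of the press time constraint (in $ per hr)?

7.5

At the optimum: press time uses 98 of 98 (binding); collating uses 26 of 38 (slack = 12); cutting uses 32 of 32 (binding).
Slack constraints have shadow price 0 (complementary slackness).
Dual feasibility on the basic columns requires 4·y_press time + 1·y_cutting = 32, 6·y_press time + 4·y_cutting = 53.
→ y_press time = 7.5 and y_cutting = 2.
Shadow price of press time = 7.5.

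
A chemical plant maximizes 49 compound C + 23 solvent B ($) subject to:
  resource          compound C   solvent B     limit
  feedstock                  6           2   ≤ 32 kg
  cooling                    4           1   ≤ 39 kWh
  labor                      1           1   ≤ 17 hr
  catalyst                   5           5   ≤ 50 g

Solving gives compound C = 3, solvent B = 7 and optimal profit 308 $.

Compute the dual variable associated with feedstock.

Check each constraint at x*: feedstock 32/32 (tight); cooling 19/39 (slack 20); labor 10/17 (slack 7); catalyst 50/50 (tight).
By complementary slackness, y = 0 for the non-binding constraints.
Dual feasibility on the basic columns requires 6·y_feedstock + 5·y_catalyst = 49, 2·y_feedstock + 5·y_catalyst = 23.
This yields shadow prices y_feedstock = 6.5, y_catalyst = 2.
Shadow price of feedstock = 6.5.

6.5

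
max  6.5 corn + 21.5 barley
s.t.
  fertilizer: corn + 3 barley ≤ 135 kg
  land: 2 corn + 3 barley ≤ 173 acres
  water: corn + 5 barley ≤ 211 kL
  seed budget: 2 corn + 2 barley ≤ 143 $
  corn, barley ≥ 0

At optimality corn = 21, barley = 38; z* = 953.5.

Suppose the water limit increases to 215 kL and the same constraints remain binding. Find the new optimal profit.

Binding: fertilizer and water. Non-binding: land (17 unused), seed budget (25 unused).
By complementary slackness, y = 0 for the non-binding constraints.
From A_Bᵀ y = c: 1·y_fertilizer + 1·y_water = 6.5; 3·y_fertilizer + 5·y_water = 21.5.
Solving: y_fertilizer = 5.5, y_water = 1.
Δz = y_water·Δb = 1 × (4) = 4, so new z* = 953.5 + 4 = 957.5.

957.5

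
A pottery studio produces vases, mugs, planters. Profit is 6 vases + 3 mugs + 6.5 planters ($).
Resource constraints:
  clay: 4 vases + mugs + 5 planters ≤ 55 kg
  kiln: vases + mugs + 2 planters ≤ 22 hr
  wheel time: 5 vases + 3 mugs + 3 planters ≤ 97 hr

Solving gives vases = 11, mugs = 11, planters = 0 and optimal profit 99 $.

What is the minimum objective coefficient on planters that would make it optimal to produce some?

9

At the optimum: clay uses 55 of 55 (binding); kiln uses 22 of 22 (binding); wheel time uses 88 of 97 (slack = 9).
Since wheel time is not tight, its dual is 0.
Dual feasibility on the basic columns requires 4·y_clay + 1·y_kiln = 6, 1·y_clay + 1·y_kiln = 3.
This yields shadow prices y_clay = 1, y_kiln = 2.
planters enters the basis when its profit ≥ yᵀa₃ = 1·5 + 2·2 = 9.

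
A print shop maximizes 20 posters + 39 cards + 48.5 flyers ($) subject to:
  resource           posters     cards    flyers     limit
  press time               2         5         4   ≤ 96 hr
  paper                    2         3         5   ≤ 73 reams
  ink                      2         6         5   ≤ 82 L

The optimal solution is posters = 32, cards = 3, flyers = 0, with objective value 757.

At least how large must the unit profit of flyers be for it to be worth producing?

50

Check each constraint at x*: press time 79/96 (slack 17); paper 73/73 (tight); ink 82/82 (tight).
By complementary slackness, y = 0 for the non-binding constraint.
From A_Bᵀ y = c: 2·y_paper + 2·y_ink = 20; 3·y_paper + 6·y_ink = 39.
Solving: y_paper = 7, y_ink = 3.
flyers enters the basis when its profit ≥ yᵀa₃ = 7·5 + 3·5 = 50.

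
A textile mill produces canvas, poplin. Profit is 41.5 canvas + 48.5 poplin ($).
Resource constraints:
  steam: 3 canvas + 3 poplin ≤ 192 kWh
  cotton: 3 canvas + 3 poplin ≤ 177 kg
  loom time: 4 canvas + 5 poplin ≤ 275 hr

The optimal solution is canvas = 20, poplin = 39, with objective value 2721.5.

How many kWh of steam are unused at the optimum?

15

steam used = 3·20 + 3·39 = 177; slack = 192 − 177 = 15.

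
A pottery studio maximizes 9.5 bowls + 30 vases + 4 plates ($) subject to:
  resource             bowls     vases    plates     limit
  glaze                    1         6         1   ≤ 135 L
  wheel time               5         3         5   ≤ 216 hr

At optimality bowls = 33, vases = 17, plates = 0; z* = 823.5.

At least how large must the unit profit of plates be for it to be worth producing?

9.5

Both glaze and wheel time are binding at x*.
Dual feasibility on the basic columns requires 1·y_glaze + 5·y_wheel time = 9.5, 6·y_glaze + 3·y_wheel time = 30.
→ y_glaze = 4.5 and y_wheel time = 1.
plates enters the basis when its profit ≥ yᵀa₃ = 4.5·1 + 1·5 = 9.5.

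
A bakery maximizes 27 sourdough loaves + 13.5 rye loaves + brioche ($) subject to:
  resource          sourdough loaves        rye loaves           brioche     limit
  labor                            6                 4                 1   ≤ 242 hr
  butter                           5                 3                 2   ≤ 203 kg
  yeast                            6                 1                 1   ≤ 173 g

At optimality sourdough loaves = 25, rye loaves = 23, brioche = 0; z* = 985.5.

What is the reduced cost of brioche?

At the optimum: labor uses 242 of 242 (binding); butter uses 194 of 203 (slack = 9); yeast uses 173 of 173 (binding).
By complementary slackness, y = 0 for the non-binding constraint.
From A_Bᵀ y = c: 6·y_labor + 6·y_yeast = 27; 4·y_labor + 1·y_yeast = 13.5.
Solving: y_labor = 3, y_yeast = 1.5.
Reduced cost of brioche: c₃ − yᵀa₃ = 1 − (3·1 + 1.5·1) = 1 − 4.5 = -3.5.

-3.5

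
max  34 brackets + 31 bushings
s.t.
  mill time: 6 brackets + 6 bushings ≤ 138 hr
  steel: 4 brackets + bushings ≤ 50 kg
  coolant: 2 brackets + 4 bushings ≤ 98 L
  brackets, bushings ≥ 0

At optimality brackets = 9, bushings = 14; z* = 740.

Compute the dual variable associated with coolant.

0

Check each constraint at x*: mill time 138/138 (tight); steel 50/50 (tight); coolant 74/98 (slack 24).
Since coolant is not tight, its dual is 0.
The binding rows give the dual system: 6·y_mill time + 4·y_steel = 34 and 6·y_mill time + 1·y_steel = 31.
This yields shadow prices y_mill time = 5, y_steel = 1.
Shadow price of coolant = 0.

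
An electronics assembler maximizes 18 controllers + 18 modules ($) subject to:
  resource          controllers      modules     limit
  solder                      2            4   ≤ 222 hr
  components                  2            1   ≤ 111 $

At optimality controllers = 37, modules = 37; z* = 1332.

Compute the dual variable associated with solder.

3

Both solder and components are binding at x*.
Dual feasibility on the basic columns requires 2·y_solder + 2·y_components = 18, 4·y_solder + 1·y_components = 18.
This yields shadow prices y_solder = 3, y_components = 6.
Shadow price of solder = 3.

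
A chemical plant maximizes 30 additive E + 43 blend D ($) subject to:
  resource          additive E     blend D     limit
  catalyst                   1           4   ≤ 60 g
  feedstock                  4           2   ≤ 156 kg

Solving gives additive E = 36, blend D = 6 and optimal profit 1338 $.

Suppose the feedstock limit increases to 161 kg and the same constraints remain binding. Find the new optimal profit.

Check each constraint at x*: catalyst 60/60 (tight); feedstock 156/156 (tight).
From A_Bᵀ y = c: 1·y_catalyst + 4·y_feedstock = 30; 4·y_catalyst + 2·y_feedstock = 43.
This yields shadow prices y_catalyst = 8, y_feedstock = 5.5.
Δz = y_feedstock·Δb = 5.5 × (5) = 27.5, so new z* = 1338 + 27.5 = 1365.5.

1365.5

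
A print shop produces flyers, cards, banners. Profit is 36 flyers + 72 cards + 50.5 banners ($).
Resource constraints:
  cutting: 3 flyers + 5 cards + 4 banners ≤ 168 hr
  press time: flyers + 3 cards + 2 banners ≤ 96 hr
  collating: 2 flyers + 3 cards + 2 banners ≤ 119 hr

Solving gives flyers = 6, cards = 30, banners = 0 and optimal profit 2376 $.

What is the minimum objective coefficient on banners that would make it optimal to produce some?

54

Binding: cutting and press time. Non-binding: collating (17 unused).
By complementary slackness, y = 0 for the non-binding constraint.
Dual feasibility on the basic columns requires 3·y_cutting + 1·y_press time = 36, 5·y_cutting + 3·y_press time = 72.
Solving: y_cutting = 9, y_press time = 9.
banners enters the basis when its profit ≥ yᵀa₃ = 9·4 + 9·2 = 54.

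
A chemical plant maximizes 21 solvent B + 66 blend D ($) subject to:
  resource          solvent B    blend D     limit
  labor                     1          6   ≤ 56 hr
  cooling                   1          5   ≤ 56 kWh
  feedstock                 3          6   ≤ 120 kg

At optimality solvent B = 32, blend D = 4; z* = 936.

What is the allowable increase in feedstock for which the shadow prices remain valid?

Binding constraints: labor, feedstock. The basis is B = [[1,6],[3,6]] with det -12.
Per unit increase in feedstock, x* moves by d = (0.5, -0.0833).
The basis stays optimal until blend D reaches 0; allowable increase = 48 kg.

48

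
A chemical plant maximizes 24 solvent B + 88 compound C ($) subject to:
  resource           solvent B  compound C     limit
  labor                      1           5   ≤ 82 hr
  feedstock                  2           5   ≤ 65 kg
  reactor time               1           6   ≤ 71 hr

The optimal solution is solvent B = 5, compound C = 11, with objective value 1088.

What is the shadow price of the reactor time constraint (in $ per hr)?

8

Binding: feedstock and reactor time. Non-binding: labor (22 unused).
By complementary slackness, y = 0 for the non-binding constraint.
From A_Bᵀ y = c: 2·y_feedstock + 1·y_reactor time = 24; 5·y_feedstock + 6·y_reactor time = 88.
Solving: y_feedstock = 8, y_reactor time = 8.
Shadow price of reactor time = 8.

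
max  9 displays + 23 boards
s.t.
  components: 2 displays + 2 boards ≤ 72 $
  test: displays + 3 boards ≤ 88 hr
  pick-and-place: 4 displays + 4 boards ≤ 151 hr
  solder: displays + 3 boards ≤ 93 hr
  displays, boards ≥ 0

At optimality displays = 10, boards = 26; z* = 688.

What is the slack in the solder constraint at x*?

solder used = 1·10 + 3·26 = 88; slack = 93 − 88 = 5.

5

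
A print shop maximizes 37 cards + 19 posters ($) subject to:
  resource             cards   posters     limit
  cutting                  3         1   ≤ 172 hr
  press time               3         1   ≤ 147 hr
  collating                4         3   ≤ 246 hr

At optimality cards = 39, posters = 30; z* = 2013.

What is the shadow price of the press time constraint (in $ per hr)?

Binding: press time and collating. Non-binding: cutting (25 unused).
Slack constraints have shadow price 0 (complementary slackness).
The binding rows give the dual system: 3·y_press time + 4·y_collating = 37 and 1·y_press time + 3·y_collating = 19.
→ y_press time = 7 and y_collating = 4.
Shadow price of press time = 7.

7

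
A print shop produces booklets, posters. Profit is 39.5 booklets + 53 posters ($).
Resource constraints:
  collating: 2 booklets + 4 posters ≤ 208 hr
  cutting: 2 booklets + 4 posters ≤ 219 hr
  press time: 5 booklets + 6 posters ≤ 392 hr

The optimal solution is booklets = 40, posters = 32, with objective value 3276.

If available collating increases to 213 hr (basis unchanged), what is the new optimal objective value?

Check each constraint at x*: collating 208/208 (tight); cutting 208/219 (slack 11); press time 392/392 (tight).
Since cutting is not tight, its dual is 0.
The binding rows give the dual system: 2·y_collating + 5·y_press time = 39.5 and 4·y_collating + 6·y_press time = 53.
This yields shadow prices y_collating = 3.5, y_press time = 6.5.
Δz = y_collating·Δb = 3.5 × (5) = 17.5, so new z* = 3276 + 17.5 = 3293.5.

3293.5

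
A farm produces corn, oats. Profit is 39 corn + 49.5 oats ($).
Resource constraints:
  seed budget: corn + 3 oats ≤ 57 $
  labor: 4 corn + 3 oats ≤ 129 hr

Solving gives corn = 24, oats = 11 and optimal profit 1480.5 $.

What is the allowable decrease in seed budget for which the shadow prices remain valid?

24.75

Binding constraints: seed budget, labor. The basis is B = [[1,3],[4,3]] with det -9.
Per unit decrease in seed budget, x* moves by d = (0.3333, -0.4444).
The basis stays optimal until oats reaches 0; allowable decrease = 24.75 $.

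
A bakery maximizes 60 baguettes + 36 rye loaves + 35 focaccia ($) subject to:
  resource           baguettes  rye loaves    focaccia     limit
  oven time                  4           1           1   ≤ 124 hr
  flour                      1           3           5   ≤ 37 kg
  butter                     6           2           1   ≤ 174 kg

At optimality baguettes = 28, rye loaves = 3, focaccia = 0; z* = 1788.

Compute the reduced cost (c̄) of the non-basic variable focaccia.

-4

Binding: flour and butter. Non-binding: oven time (9 unused).
By complementary slackness, y = 0 for the non-binding constraint.
From A_Bᵀ y = c: 1·y_flour + 6·y_butter = 60; 3·y_flour + 2·y_butter = 36.
This yields shadow prices y_flour = 6, y_butter = 9.
Reduced cost of focaccia: c₃ − yᵀa₃ = 35 − (6·5 + 9·1) = 35 − 39 = -4.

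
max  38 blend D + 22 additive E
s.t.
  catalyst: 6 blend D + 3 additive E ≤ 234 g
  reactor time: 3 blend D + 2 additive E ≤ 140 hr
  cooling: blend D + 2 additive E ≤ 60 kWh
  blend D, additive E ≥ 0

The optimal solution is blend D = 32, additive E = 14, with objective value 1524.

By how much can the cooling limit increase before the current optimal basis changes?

Binding constraints: catalyst, cooling. The basis is B = [[6,3],[1,2]] with det 9.
Per unit increase in cooling, x* moves by d = (-0.3333, 0.6667).
The basis stays optimal until reactor time becomes binding; allowable increase = 48 kWh.

48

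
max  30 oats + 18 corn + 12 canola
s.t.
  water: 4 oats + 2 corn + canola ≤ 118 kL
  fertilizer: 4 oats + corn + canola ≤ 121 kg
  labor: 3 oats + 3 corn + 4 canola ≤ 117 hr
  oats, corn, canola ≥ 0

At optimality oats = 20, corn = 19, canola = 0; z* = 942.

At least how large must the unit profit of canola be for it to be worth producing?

Binding: water and labor. Non-binding: fertilizer (22 unused).
Slack constraints have shadow price 0 (complementary slackness).
Dual feasibility on the basic columns requires 4·y_water + 3·y_labor = 30, 2·y_water + 3·y_labor = 18.
→ y_water = 6 and y_labor = 2.
canola enters the basis when its profit ≥ yᵀa₃ = 6·1 + 2·4 = 14.

14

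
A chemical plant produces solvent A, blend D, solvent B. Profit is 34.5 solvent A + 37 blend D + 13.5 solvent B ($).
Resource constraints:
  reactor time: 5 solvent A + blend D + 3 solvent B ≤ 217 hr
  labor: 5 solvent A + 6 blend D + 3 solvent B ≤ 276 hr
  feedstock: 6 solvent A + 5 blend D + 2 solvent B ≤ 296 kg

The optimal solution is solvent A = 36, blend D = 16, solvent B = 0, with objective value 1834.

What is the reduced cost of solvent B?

-4

At the optimum: reactor time uses 196 of 217 (slack = 21); labor uses 276 of 276 (binding); feedstock uses 296 of 296 (binding).
Slack constraints have shadow price 0 (complementary slackness).
Dual feasibility on the basic columns requires 5·y_labor + 6·y_feedstock = 34.5, 6·y_labor + 5·y_feedstock = 37.
→ y_labor = 4.5 and y_feedstock = 2.
Reduced cost of solvent B: c₃ − yᵀa₃ = 13.5 − (4.5·3 + 2·2) = 13.5 − 17.5 = -4.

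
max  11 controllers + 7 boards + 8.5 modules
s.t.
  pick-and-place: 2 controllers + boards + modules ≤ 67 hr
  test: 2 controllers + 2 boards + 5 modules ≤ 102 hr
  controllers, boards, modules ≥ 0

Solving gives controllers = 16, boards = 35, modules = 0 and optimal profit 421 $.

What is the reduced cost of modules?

Check each constraint at x*: pick-and-place 67/67 (tight); test 102/102 (tight).
Dual feasibility on the basic columns requires 2·y_pick-and-place + 2·y_test = 11, 1·y_pick-and-place + 2·y_test = 7.
This yields shadow prices y_pick-and-place = 4, y_test = 1.5.
Reduced cost of modules: c₃ − yᵀa₃ = 8.5 − (4·1 + 1.5·5) = 8.5 − 11.5 = -3.

-3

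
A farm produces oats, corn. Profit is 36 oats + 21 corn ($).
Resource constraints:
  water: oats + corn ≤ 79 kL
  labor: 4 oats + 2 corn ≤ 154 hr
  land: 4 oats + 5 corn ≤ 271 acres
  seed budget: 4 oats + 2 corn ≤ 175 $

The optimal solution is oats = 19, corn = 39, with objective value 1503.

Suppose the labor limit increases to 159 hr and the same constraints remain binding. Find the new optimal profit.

1543

Binding: labor and land. Non-binding: water (21 unused), seed budget (21 unused).
By complementary slackness, y = 0 for the non-binding constraints.
From A_Bᵀ y = c: 4·y_labor + 4·y_land = 36; 2·y_labor + 5·y_land = 21.
Solving: y_labor = 8, y_land = 1.
Δz = y_labor·Δb = 8 × (5) = 40, so new z* = 1503 + 40 = 1543.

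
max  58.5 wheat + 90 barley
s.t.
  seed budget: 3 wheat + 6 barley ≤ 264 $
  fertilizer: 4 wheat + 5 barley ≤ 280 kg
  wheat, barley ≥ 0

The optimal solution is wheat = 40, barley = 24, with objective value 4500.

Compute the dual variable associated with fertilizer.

Check each constraint at x*: seed budget 264/264 (tight); fertilizer 280/280 (tight).
The binding rows give the dual system: 3·y_seed budget + 4·y_fertilizer = 58.5 and 6·y_seed budget + 5·y_fertilizer = 90.
Solving: y_seed budget = 7.5, y_fertilizer = 9.
Shadow price of fertilizer = 9.

9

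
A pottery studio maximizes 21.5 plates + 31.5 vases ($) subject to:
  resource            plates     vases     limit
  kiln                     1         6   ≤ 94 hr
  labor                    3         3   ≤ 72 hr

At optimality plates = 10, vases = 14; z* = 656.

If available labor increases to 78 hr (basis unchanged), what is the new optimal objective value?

Both kiln and labor are binding at x*.
From A_Bᵀ y = c: 1·y_kiln + 3·y_labor = 21.5; 6·y_kiln + 3·y_labor = 31.5.
→ y_kiln = 2 and y_labor = 6.5.
Δz = y_labor·Δb = 6.5 × (6) = 39, so new z* = 656 + 39 = 695.

695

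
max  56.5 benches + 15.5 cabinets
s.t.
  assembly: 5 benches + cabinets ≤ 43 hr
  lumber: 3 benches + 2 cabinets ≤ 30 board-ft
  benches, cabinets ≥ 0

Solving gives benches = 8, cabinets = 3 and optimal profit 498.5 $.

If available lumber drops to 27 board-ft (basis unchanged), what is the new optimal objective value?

489.5

Both assembly and lumber are binding at x*.
From A_Bᵀ y = c: 5·y_assembly + 3·y_lumber = 56.5; 1·y_assembly + 2·y_lumber = 15.5.
Solving: y_assembly = 9.5, y_lumber = 3.
Δz = y_lumber·Δb = 3 × (-3) = -9, so new z* = 498.5 − 9 = 489.5.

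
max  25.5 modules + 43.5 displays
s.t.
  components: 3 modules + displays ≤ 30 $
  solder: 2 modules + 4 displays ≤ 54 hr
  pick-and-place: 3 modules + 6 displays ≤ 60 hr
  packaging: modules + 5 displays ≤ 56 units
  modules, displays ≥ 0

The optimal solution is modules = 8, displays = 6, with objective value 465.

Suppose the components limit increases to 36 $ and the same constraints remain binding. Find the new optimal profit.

474

Binding: components and pick-and-place. Non-binding: solder (14 unused), packaging (18 unused).
By complementary slackness, y = 0 for the non-binding constraints.
Dual feasibility on the basic columns requires 3·y_components + 3·y_pick-and-place = 25.5, 1·y_components + 6·y_pick-and-place = 43.5.
→ y_components = 1.5 and y_pick-and-place = 7.
Δz = y_components·Δb = 1.5 × (6) = 9, so new z* = 465 + 9 = 474.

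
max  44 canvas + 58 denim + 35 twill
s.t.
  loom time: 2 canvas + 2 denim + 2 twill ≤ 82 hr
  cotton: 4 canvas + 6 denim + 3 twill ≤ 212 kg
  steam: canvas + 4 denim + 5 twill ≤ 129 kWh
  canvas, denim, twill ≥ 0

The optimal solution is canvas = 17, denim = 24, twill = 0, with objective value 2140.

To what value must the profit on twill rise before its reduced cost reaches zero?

Check each constraint at x*: loom time 82/82 (tight); cotton 212/212 (tight); steam 113/129 (slack 16).
By complementary slackness, y = 0 for the non-binding constraint.
From A_Bᵀ y = c: 2·y_loom time + 4·y_cotton = 44; 2·y_loom time + 6·y_cotton = 58.
Solving: y_loom time = 8, y_cotton = 7.
twill enters the basis when its profit ≥ yᵀa₃ = 8·2 + 7·3 = 37.

37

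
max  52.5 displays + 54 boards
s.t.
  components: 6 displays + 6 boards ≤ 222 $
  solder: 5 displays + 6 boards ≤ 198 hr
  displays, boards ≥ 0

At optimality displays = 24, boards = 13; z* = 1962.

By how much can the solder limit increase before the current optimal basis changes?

Binding constraints: components, solder. The basis is B = [[6,6],[5,6]] with det 6.
Per unit increase in solder, x* moves by d = (-1, 1).
The basis stays optimal until displays reaches 0; allowable increase = 24 hr.

24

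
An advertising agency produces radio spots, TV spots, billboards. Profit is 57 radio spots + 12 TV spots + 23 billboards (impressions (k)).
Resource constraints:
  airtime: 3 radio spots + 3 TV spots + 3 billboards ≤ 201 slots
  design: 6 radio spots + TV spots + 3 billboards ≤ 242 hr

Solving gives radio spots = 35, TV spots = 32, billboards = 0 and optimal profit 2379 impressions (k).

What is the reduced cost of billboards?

-7

Check each constraint at x*: airtime 201/201 (tight); design 242/242 (tight).
The binding rows give the dual system: 3·y_airtime + 6·y_design = 57 and 3·y_airtime + 1·y_design = 12.
→ y_airtime = 1 and y_design = 9.
Reduced cost of billboards: c₃ − yᵀa₃ = 23 − (1·3 + 9·3) = 23 − 30 = -7.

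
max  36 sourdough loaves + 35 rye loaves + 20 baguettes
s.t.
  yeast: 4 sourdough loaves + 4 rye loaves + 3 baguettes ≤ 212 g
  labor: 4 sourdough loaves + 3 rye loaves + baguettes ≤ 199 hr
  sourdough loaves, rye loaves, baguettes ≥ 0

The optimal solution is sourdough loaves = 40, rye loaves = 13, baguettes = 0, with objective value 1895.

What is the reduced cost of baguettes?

Check each constraint at x*: yeast 212/212 (tight); labor 199/199 (tight).
The binding rows give the dual system: 4·y_yeast + 4·y_labor = 36 and 4·y_yeast + 3·y_labor = 35.
Solving: y_yeast = 8, y_labor = 1.
Reduced cost of baguettes: c₃ − yᵀa₃ = 20 − (8·3 + 1·1) = 20 − 25 = -5.

-5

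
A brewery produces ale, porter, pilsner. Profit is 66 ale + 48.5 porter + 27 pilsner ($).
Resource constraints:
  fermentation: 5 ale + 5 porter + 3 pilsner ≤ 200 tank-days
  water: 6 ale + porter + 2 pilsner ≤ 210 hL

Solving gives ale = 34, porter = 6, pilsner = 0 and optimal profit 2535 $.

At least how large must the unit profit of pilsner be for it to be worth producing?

34

Both fermentation and water are binding at x*.
Dual feasibility on the basic columns requires 5·y_fermentation + 6·y_water = 66, 5·y_fermentation + 1·y_water = 48.5.
This yields shadow prices y_fermentation = 9, y_water = 3.5.
pilsner enters the basis when its profit ≥ yᵀa₃ = 9·3 + 3.5·2 = 34.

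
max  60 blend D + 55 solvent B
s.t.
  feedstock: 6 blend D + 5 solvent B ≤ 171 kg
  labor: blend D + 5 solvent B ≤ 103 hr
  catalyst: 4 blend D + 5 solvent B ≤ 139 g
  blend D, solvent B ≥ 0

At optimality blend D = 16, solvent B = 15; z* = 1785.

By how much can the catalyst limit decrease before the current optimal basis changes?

Binding constraints: feedstock, catalyst. The basis is B = [[6,5],[4,5]] with det 10.
Per unit decrease in catalyst, x* moves by d = (0.5, -0.6).
The basis stays optimal until solvent B reaches 0; allowable decrease = 25 g.

25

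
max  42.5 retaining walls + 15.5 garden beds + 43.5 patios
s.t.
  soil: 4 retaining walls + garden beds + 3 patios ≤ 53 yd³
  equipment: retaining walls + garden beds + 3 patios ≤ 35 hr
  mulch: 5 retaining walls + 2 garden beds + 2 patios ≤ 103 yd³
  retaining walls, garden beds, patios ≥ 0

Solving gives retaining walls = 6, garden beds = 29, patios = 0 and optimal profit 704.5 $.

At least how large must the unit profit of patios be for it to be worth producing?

At the optimum: soil uses 53 of 53 (binding); equipment uses 35 of 35 (binding); mulch uses 88 of 103 (slack = 15).
Slack constraints have shadow price 0 (complementary slackness).
Dual feasibility on the basic columns requires 4·y_soil + 1·y_equipment = 42.5, 1·y_soil + 1·y_equipment = 15.5.
This yields shadow prices y_soil = 9, y_equipment = 6.5.
patios enters the basis when its profit ≥ yᵀa₃ = 9·3 + 6.5·3 = 46.5.

46.5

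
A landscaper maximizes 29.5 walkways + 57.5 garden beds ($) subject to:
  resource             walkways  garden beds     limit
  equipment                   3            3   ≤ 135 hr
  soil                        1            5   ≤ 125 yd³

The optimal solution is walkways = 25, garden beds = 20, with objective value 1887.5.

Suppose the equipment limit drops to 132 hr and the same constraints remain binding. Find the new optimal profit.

1865

Check each constraint at x*: equipment 135/135 (tight); soil 125/125 (tight).
The binding rows give the dual system: 3·y_equipment + 1·y_soil = 29.5 and 3·y_equipment + 5·y_soil = 57.5.
→ y_equipment = 7.5 and y_soil = 7.
Δz = y_equipment·Δb = 7.5 × (-3) = -22.5, so new z* = 1887.5 − 22.5 = 1865.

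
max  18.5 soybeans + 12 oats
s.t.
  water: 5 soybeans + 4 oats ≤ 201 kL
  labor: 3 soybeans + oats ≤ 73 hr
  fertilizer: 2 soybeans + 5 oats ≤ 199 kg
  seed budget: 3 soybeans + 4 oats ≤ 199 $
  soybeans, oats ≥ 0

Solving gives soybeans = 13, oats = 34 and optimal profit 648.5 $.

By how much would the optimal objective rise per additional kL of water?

Check each constraint at x*: water 201/201 (tight); labor 73/73 (tight); fertilizer 196/199 (slack 3); seed budget 175/199 (slack 24).
Slack constraints have shadow price 0 (complementary slackness).
The binding rows give the dual system: 5·y_water + 3·y_labor = 18.5 and 4·y_water + 1·y_labor = 12.
→ y_water = 2.5 and y_labor = 2.
Shadow price of water = 2.5.

2.5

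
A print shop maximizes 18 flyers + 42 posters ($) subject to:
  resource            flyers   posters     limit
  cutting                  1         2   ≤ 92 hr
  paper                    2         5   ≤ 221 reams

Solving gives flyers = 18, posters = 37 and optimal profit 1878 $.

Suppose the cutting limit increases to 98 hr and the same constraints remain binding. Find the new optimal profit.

Check each constraint at x*: cutting 92/92 (tight); paper 221/221 (tight).
From A_Bᵀ y = c: 1·y_cutting + 2·y_paper = 18; 2·y_cutting + 5·y_paper = 42.
Solving: y_cutting = 6, y_paper = 6.
Δz = y_cutting·Δb = 6 × (6) = 36, so new z* = 1878 + 36 = 1914.

1914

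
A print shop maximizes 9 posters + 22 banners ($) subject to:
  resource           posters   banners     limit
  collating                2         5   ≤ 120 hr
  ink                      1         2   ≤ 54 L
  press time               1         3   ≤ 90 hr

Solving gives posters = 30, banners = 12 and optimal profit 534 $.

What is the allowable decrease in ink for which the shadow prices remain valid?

6

Binding constraints: collating, ink. The basis is B = [[2,5],[1,2]] with det -1.
Per unit decrease in ink, x* moves by d = (-5, 2).
The basis stays optimal until posters reaches 0; allowable decrease = 6 L.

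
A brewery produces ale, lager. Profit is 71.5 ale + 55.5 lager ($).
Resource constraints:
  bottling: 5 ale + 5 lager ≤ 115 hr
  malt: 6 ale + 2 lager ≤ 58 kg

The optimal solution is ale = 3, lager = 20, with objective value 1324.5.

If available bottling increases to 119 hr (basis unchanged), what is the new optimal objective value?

1362.5

Both bottling and malt are binding at x*.
The binding rows give the dual system: 5·y_bottling + 6·y_malt = 71.5 and 5·y_bottling + 2·y_malt = 55.5.
This yields shadow prices y_bottling = 9.5, y_malt = 4.
Δz = y_bottling·Δb = 9.5 × (4) = 38, so new z* = 1324.5 + 38 = 1362.5.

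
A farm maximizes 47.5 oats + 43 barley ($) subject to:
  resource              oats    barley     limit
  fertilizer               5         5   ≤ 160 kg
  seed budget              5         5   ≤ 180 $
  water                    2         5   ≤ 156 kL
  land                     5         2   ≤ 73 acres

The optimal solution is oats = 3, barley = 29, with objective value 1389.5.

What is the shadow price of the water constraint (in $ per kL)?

0

Binding: fertilizer and land. Non-binding: seed budget (20 unused), water (5 unused).
Since seed budget, water are not tight, their duals are 0.
Dual feasibility on the basic columns requires 5·y_fertilizer + 5·y_land = 47.5, 5·y_fertilizer + 2·y_land = 43.
This yields shadow prices y_fertilizer = 8, y_land = 1.5.
Shadow price of water = 0.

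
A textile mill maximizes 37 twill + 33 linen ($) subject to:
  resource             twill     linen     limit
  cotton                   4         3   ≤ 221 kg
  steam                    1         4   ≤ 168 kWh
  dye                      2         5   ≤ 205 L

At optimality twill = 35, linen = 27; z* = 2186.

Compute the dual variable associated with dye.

1.5

Check each constraint at x*: cotton 221/221 (tight); steam 143/168 (slack 25); dye 205/205 (tight).
By complementary slackness, y = 0 for the non-binding constraint.
Dual feasibility on the basic columns requires 4·y_cotton + 2·y_dye = 37, 3·y_cotton + 5·y_dye = 33.
Solving: y_cotton = 8.5, y_dye = 1.5.
Shadow price of dye = 1.5.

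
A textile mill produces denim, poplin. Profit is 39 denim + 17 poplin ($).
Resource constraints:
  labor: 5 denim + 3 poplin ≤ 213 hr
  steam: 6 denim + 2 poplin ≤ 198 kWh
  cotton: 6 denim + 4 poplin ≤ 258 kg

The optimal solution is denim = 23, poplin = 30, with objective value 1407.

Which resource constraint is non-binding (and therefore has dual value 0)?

labor: 205/213 (slack 8)
steam: 198/198 (binding)
cotton: 258/258 (binding)
By complementary slackness, a constraint with positive slack has shadow price 0 → labor.

labor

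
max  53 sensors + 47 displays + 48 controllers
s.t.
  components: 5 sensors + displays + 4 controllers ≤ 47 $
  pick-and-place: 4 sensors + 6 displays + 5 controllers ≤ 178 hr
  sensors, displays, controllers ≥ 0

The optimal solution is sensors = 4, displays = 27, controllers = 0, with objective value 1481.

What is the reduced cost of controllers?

-7

Check each constraint at x*: components 47/47 (tight); pick-and-place 178/178 (tight).
The binding rows give the dual system: 5·y_components + 4·y_pick-and-place = 53 and 1·y_components + 6·y_pick-and-place = 47.
→ y_components = 5 and y_pick-and-place = 7.
Reduced cost of controllers: c₃ − yᵀa₃ = 48 − (5·4 + 7·5) = 48 − 55 = -7.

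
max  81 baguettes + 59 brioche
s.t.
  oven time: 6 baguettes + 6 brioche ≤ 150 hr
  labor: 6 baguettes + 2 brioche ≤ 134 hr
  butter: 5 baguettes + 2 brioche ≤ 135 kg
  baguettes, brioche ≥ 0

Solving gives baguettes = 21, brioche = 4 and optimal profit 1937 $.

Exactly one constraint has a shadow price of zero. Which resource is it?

butter

oven time: 150/150 (binding)
labor: 134/134 (binding)
butter: 113/135 (slack 22)
By complementary slackness, a constraint with positive slack has shadow price 0 → butter.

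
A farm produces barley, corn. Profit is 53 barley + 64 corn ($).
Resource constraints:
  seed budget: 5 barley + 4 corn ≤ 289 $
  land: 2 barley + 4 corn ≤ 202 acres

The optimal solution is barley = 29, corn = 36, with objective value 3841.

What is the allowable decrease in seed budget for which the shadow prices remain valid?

87

Binding constraints: seed budget, land. The basis is B = [[5,4],[2,4]] with det 12.
Per unit decrease in seed budget, x* moves by d = (-0.3333, 0.1667).
The basis stays optimal until barley reaches 0; allowable decrease = 87 $.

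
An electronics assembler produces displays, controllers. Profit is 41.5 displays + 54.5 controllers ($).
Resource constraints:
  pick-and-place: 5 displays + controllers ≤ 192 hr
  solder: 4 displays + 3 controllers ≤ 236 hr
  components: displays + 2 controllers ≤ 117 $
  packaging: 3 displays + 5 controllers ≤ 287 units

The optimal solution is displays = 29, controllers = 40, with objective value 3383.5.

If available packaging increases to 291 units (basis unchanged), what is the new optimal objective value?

At the optimum: pick-and-place uses 185 of 192 (slack = 7); solder uses 236 of 236 (binding); components uses 109 of 117 (slack = 8); packaging uses 287 of 287 (binding).
Since pick-and-place, components are not tight, their duals are 0.
Dual feasibility on the basic columns requires 4·y_solder + 3·y_packaging = 41.5, 3·y_solder + 5·y_packaging = 54.5.
This yields shadow prices y_solder = 4, y_packaging = 8.5.
Δz = y_packaging·Δb = 8.5 × (4) = 34, so new z* = 3383.5 + 34 = 3417.5.

3417.5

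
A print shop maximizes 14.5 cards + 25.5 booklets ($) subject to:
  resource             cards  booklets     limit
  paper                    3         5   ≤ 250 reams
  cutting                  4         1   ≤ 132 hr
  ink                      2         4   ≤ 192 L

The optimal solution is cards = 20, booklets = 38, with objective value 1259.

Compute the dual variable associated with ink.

Binding: paper and ink. Non-binding: cutting (14 unused).
Slack constraints have shadow price 0 (complementary slackness).
Dual feasibility on the basic columns requires 3·y_paper + 2·y_ink = 14.5, 5·y_paper + 4·y_ink = 25.5.
Solving: y_paper = 3.5, y_ink = 2.
Shadow price of ink = 2.

2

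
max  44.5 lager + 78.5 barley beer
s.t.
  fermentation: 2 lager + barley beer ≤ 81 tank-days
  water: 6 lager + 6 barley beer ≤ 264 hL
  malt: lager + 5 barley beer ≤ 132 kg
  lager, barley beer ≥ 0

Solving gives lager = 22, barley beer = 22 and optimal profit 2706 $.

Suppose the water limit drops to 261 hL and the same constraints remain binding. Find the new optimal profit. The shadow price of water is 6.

Δb = -3, so new z* = 2706 + (6)·(-3) = 2706 − 18 = 2688.

2688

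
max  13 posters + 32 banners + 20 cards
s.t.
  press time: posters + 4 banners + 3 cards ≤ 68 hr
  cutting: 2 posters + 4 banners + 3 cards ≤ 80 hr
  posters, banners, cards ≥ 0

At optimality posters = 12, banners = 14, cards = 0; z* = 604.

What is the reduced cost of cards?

Check each constraint at x*: press time 68/68 (tight); cutting 80/80 (tight).
The binding rows give the dual system: 1·y_press time + 2·y_cutting = 13 and 4·y_press time + 4·y_cutting = 32.
Solving: y_press time = 3, y_cutting = 5.
Reduced cost of cards: c₃ − yᵀa₃ = 20 − (3·3 + 5·3) = 20 − 24 = -4.

-4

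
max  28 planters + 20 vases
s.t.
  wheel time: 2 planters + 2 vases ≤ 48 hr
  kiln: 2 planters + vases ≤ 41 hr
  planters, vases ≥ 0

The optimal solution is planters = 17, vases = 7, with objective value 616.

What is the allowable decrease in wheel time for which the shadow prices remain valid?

7

Binding constraints: wheel time, kiln. The basis is B = [[2,2],[2,1]] with det -2.
Per unit decrease in wheel time, x* moves by d = (0.5, -1).
The basis stays optimal until vases reaches 0; allowable decrease = 7 hr.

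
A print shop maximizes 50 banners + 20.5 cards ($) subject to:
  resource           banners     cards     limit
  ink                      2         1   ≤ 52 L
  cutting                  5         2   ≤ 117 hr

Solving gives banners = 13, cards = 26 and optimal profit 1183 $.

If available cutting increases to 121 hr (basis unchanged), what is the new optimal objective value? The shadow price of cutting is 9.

Δb = 4, so new z* = 1183 + (9)·(4) = 1183 + 36 = 1219.

1219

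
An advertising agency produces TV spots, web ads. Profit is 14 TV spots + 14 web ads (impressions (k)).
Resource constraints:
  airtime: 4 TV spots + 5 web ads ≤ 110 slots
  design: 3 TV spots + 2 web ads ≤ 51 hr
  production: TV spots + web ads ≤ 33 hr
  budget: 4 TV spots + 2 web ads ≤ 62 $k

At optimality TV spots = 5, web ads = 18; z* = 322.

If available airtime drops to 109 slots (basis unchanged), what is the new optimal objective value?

Binding: airtime and design. Non-binding: production (10 unused), budget (6 unused).
Slack constraints have shadow price 0 (complementary slackness).
Dual feasibility on the basic columns requires 4·y_airtime + 3·y_design = 14, 5·y_airtime + 2·y_design = 14.
Solving: y_airtime = 2, y_design = 2.
Δz = y_airtime·Δb = 2 × (-1) = -2, so new z* = 322 − 2 = 320.

320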